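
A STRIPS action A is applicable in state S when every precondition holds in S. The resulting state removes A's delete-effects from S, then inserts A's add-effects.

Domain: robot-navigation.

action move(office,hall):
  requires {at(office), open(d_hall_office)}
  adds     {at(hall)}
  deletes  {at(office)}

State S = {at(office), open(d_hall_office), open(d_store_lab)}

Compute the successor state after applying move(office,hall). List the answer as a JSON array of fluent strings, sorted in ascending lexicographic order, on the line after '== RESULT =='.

Compute (S \ del) ∪ add:
  pre ⊆ S: {at(office), open(d_hall_office)} ⊆ S  — applicable
  S \ del = {open(d_hall_office), open(d_store_lab)}
  ∪ add   = {at(hall), open(d_hall_office), open(d_store_lab)}

== RESULT ==
["at(hall)", "open(d_hall_office)", "open(d_store_lab)"]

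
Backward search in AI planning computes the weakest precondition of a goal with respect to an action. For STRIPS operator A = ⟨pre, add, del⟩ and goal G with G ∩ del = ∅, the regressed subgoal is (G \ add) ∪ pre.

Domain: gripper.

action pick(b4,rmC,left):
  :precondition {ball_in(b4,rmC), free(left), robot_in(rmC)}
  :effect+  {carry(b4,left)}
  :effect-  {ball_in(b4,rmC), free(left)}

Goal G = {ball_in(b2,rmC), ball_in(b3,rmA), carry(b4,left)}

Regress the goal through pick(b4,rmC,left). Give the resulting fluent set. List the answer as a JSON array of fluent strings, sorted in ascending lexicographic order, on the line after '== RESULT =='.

Compute (G \ add) ∪ pre:
  G ∩ del = {}  (empty — regression defined)
  G \ add = {ball_in(b2,rmC), ball_in(b3,rmA), carry(b4,left)} \ {carry(b4,left)} = {ball_in(b2,rmC), ball_in(b3,rmA)}
  ∪ pre   = {ball_in(b2,rmC), ball_in(b3,rmA)} ∪ {ball_in(b4,rmC), free(left), robot_in(rmC)}
          = {ball_in(b2,rmC), ball_in(b3,rmA), ball_in(b4,rmC), free(left), robot_in(rmC)}

== RESULT ==
["ball_in(b2,rmC)", "ball_in(b3,rmA)", "ball_in(b4,rmC)", "free(left)", "robot_in(rmC)"]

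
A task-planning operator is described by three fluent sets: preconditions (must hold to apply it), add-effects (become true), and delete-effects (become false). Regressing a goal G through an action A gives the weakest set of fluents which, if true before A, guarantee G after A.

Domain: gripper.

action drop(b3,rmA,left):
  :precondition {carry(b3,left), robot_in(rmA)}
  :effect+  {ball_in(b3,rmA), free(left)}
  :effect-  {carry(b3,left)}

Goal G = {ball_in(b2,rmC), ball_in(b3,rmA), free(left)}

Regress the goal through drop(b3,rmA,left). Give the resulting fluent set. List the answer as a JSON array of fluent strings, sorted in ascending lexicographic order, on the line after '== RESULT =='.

Regress:
  G ∩ del = {}  (empty — regression defined)
  G \ add = {ball_in(b2,rmC), ball_in(b3,rmA), free(left)} \ {ball_in(b3,rmA), free(left)} = {ball_in(b2,rmC)}
  ∪ pre   = {ball_in(b2,rmC)} ∪ {carry(b3,left), robot_in(rmA)}
          = {ball_in(b2,rmC), carry(b3,left), robot_in(rmA)}

== RESULT ==
["ball_in(b2,rmC)", "carry(b3,left)", "robot_in(rmA)"]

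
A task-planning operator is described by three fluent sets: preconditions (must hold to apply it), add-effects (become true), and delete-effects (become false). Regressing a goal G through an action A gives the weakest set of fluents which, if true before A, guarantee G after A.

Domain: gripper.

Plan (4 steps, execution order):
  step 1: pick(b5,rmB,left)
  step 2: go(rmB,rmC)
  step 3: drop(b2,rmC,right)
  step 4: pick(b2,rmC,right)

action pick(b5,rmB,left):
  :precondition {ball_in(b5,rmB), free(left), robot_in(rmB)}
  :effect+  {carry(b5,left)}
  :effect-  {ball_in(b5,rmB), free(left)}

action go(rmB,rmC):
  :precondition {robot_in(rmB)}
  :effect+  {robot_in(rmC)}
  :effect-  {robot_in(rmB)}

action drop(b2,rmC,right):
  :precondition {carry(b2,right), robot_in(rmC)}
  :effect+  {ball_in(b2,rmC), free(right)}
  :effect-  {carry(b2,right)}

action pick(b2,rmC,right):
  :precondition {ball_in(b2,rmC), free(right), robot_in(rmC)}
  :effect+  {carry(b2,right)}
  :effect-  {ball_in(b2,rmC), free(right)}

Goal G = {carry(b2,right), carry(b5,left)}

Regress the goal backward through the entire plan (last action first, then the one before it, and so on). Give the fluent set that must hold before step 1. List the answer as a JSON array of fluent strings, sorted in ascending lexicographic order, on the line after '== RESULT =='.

Work backward from the goal:
  through step 4 (pick(b2,rmC,right)): drop {carry(b2,right)}, keep {carry(b5,left)}, require {ball_in(b2,rmC), free(right), robot_in(rmC)}
    → {ball_in(b2,rmC), carry(b5,left), free(right), robot_in(rmC)}
  through step 3 (drop(b2,rmC,right)): drop {ball_in(b2,rmC), free(right)}, keep {carry(b5,left), robot_in(rmC)}, require {carry(b2,right), robot_in(rmC)}
    → {carry(b2,right), carry(b5,left), robot_in(rmC)}
  through step 2 (go(rmB,rmC)): drop {robot_in(rmC)}, keep {carry(b2,right), carry(b5,left)}, require {robot_in(rmB)}
    → {carry(b2,right), carry(b5,left), robot_in(rmB)}
  through step 1 (pick(b5,rmB,left)): drop {carry(b5,left)}, keep {carry(b2,right), robot_in(rmB)}, require {ball_in(b5,rmB), free(left), robot_in(rmB)}
    → {ball_in(b5,rmB), carry(b2,right), free(left), robot_in(rmB)}

== RESULT ==
["ball_in(b5,rmB)", "carry(b2,right)", "free(left)", "robot_in(rmB)"]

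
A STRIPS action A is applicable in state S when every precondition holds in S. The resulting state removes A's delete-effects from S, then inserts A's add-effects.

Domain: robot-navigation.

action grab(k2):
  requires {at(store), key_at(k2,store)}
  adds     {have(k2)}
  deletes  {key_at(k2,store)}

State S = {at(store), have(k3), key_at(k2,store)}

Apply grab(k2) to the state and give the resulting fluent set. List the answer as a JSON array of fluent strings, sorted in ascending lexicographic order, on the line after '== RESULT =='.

Progress:
  pre ⊆ S: {at(store), key_at(k2,store)} ⊆ S  — applicable
  S \ del = {at(store), have(k3)}
  ∪ add   = {at(store), have(k2), have(k3)}

== RESULT ==
["at(store)", "have(k2)", "have(k3)"]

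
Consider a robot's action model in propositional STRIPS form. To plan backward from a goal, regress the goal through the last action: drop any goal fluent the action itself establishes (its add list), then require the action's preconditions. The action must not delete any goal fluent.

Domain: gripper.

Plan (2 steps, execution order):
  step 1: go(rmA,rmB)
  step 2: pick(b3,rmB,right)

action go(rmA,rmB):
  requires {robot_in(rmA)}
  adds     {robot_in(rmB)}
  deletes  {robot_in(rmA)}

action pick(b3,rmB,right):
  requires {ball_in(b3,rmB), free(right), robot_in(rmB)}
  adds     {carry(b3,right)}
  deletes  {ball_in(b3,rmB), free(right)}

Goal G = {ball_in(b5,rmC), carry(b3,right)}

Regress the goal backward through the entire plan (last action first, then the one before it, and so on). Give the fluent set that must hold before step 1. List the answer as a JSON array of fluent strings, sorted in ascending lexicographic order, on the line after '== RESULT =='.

Work backward from the goal:
  through step 2 (pick(b3,rmB,right)): drop {carry(b3,right)}, keep {ball_in(b5,rmC)}, require {ball_in(b3,rmB), free(right), robot_in(rmB)}
    → {ball_in(b3,rmB), ball_in(b5,rmC), free(right), robot_in(rmB)}
  through step 1 (go(rmA,rmB)): drop {robot_in(rmB)}, keep {ball_in(b3,rmB), ball_in(b5,rmC), free(right)}, require {robot_in(rmA)}
    → {ball_in(b3,rmB), ball_in(b5,rmC), free(right), robot_in(rmA)}

== RESULT ==
["ball_in(b3,rmB)", "ball_in(b5,rmC)", "free(right)", "robot_in(rmA)"]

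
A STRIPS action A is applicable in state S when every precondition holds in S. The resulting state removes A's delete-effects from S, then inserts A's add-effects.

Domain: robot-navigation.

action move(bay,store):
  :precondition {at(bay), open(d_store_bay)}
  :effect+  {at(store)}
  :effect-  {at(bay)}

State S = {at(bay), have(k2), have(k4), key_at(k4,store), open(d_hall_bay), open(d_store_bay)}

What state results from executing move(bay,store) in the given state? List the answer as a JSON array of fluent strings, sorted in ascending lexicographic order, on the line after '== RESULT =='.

Compute (S \ del) ∪ add:
  pre ⊆ S: {at(bay), open(d_store_bay)} ⊆ S  — applicable
  S \ del = {have(k2), have(k4), key_at(k4,store), open(d_hall_bay), open(d_store_bay)}
  ∪ add   = {at(store), have(k2), have(k4), key_at(k4,store), open(d_hall_bay), open(d_store_bay)}

== RESULT ==
["at(store)", "have(k2)", "have(k4)", "key_at(k4,store)", "open(d_hall_bay)", "open(d_store_bay)"]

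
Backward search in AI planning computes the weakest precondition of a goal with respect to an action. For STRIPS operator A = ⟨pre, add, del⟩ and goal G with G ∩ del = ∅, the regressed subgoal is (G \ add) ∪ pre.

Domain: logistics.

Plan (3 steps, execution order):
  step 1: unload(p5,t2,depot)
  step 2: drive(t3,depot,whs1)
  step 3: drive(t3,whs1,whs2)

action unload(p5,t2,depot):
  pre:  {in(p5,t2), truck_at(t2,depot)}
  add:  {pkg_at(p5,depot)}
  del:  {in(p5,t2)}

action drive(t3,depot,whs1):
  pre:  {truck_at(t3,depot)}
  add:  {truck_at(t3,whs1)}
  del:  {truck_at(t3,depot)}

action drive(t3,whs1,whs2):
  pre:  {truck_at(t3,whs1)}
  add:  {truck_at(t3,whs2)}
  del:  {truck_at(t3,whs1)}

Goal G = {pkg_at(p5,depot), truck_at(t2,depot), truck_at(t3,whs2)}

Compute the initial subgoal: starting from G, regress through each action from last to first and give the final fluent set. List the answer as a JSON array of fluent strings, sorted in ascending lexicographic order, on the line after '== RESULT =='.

Work backward from the goal:
  through step 3 (drive(t3,whs1,whs2)): drop {truck_at(t3,whs2)}, keep {pkg_at(p5,depot), truck_at(t2,depot)}, require {truck_at(t3,whs1)}
    → {pkg_at(p5,depot), truck_at(t2,depot), truck_at(t3,whs1)}
  through step 2 (drive(t3,depot,whs1)): drop {truck_at(t3,whs1)}, keep {pkg_at(p5,depot), truck_at(t2,depot)}, require {truck_at(t3,depot)}
    → {pkg_at(p5,depot), truck_at(t2,depot), truck_at(t3,depot)}
  through step 1 (unload(p5,t2,depot)): drop {pkg_at(p5,depot)}, keep {truck_at(t2,depot), truck_at(t3,depot)}, require {in(p5,t2), truck_at(t2,depot)}
    → {in(p5,t2), truck_at(t2,depot), truck_at(t3,depot)}

== RESULT ==
["in(p5,t2)", "truck_at(t2,depot)", "truck_at(t3,depot)"]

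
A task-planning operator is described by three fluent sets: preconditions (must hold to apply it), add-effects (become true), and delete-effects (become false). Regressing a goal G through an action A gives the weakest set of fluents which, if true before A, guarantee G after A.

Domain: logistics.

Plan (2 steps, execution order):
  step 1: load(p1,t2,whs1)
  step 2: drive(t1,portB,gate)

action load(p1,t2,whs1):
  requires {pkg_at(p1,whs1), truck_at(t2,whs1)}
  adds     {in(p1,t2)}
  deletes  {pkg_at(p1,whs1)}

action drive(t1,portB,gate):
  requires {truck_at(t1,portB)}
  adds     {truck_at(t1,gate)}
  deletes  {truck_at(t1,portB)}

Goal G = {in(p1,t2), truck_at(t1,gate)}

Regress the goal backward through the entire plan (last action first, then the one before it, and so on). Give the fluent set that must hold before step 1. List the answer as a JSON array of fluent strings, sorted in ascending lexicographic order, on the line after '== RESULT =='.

Work backward from the goal:
  through step 2 (drive(t1,portB,gate)): drop {truck_at(t1,gate)}, keep {in(p1,t2)}, require {truck_at(t1,portB)}
    → {in(p1,t2), truck_at(t1,portB)}
  through step 1 (load(p1,t2,whs1)): drop {in(p1,t2)}, keep {truck_at(t1,portB)}, require {pkg_at(p1,whs1), truck_at(t2,whs1)}
    → {pkg_at(p1,whs1), truck_at(t1,portB), truck_at(t2,whs1)}

== RESULT ==
["pkg_at(p1,whs1)", "truck_at(t1,portB)", "truck_at(t2,whs1)"]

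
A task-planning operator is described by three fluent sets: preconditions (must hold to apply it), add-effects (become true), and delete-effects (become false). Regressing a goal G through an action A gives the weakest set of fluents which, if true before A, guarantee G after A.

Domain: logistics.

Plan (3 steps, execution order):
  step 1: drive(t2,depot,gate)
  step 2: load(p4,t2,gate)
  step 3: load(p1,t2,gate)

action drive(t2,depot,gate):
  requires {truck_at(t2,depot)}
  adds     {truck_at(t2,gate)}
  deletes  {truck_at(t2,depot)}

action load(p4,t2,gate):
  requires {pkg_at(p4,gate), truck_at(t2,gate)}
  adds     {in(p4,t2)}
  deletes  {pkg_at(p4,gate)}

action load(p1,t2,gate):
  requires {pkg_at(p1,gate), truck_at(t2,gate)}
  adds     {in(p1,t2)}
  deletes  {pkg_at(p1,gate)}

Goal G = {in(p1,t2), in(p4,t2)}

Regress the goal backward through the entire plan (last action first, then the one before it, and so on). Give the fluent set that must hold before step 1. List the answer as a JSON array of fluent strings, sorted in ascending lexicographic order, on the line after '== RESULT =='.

Work backward from the goal:
  through step 3 (load(p1,t2,gate)): drop {in(p1,t2)}, keep {in(p4,t2)}, require {pkg_at(p1,gate), truck_at(t2,gate)}
    → {in(p4,t2), pkg_at(p1,gate), truck_at(t2,gate)}
  through step 2 (load(p4,t2,gate)): drop {in(p4,t2)}, keep {pkg_at(p1,gate), truck_at(t2,gate)}, require {pkg_at(p4,gate), truck_at(t2,gate)}
    → {pkg_at(p1,gate), pkg_at(p4,gate), truck_at(t2,gate)}
  through step 1 (drive(t2,depot,gate)): drop {truck_at(t2,gate)}, keep {pkg_at(p1,gate), pkg_at(p4,gate)}, require {truck_at(t2,depot)}
    → {pkg_at(p1,gate), pkg_at(p4,gate), truck_at(t2,depot)}

== RESULT ==
["pkg_at(p1,gate)", "pkg_at(p4,gate)", "truck_at(t2,depot)"]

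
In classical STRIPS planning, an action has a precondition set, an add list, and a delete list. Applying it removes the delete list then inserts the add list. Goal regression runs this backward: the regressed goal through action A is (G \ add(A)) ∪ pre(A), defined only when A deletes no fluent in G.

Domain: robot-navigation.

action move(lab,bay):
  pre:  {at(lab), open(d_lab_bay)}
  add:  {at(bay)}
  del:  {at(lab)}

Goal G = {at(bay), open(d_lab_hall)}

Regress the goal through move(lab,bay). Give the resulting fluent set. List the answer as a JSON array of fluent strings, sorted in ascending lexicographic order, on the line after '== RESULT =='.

Compute (G \ add) ∪ pre:
  G ∩ del = {}  (empty — regression defined)
  G \ add = {at(bay), open(d_lab_hall)} \ {at(bay)} = {open(d_lab_hall)}
  ∪ pre   = {open(d_lab_hall)} ∪ {at(lab), open(d_lab_bay)}
          = {at(lab), open(d_lab_bay), open(d_lab_hall)}

== RESULT ==
["at(lab)", "open(d_lab_bay)", "open(d_lab_hall)"]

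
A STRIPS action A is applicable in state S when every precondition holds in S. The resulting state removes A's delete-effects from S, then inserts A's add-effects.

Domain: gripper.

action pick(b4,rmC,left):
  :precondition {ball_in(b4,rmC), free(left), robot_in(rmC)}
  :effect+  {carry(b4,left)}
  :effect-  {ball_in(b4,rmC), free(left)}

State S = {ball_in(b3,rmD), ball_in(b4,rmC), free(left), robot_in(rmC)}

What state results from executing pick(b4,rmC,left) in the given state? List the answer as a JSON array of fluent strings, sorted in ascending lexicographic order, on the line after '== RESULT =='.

Compute (S \ del) ∪ add:
  pre ⊆ S: {ball_in(b4,rmC), free(left), robot_in(rmC)} ⊆ S  — applicable
  S \ del = {ball_in(b3,rmD), robot_in(rmC)}
  ∪ add   = {ball_in(b3,rmD), carry(b4,left), robot_in(rmC)}

== RESULT ==
["ball_in(b3,rmD)", "carry(b4,left)", "robot_in(rmC)"]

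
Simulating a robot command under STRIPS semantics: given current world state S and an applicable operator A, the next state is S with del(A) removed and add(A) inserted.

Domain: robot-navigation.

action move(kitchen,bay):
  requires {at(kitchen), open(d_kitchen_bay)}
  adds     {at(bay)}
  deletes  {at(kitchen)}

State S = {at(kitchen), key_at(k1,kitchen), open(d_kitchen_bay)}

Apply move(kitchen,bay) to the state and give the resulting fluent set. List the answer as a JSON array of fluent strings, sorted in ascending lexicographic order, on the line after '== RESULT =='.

Compute (S \ del) ∪ add:
  pre ⊆ S: {at(kitchen), open(d_kitchen_bay)} ⊆ S  — applicable
  S \ del = {key_at(k1,kitchen), open(d_kitchen_bay)}
  ∪ add   = {at(bay), key_at(k1,kitchen), open(d_kitchen_bay)}

== RESULT ==
["at(bay)", "key_at(k1,kitchen)", "open(d_kitchen_bay)"]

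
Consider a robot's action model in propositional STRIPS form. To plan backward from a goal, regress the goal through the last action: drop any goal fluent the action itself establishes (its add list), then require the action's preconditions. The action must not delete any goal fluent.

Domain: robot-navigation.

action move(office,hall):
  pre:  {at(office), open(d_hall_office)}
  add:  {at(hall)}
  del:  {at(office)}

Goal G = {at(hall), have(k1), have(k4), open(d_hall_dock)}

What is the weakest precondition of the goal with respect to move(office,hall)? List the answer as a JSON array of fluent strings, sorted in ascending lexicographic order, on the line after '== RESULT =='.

Regress:
  G ∩ del = {}  (empty — regression defined)
  G \ add = {at(hall), have(k1), have(k4), open(d_hall_dock)} \ {at(hall)} = {have(k1), have(k4), open(d_hall_dock)}
  ∪ pre   = {have(k1), have(k4), open(d_hall_dock)} ∪ {at(office), open(d_hall_office)}
          = {at(office), have(k1), have(k4), open(d_hall_dock), open(d_hall_office)}

== RESULT ==
["at(office)", "have(k1)", "have(k4)", "open(d_hall_dock)", "open(d_hall_office)"]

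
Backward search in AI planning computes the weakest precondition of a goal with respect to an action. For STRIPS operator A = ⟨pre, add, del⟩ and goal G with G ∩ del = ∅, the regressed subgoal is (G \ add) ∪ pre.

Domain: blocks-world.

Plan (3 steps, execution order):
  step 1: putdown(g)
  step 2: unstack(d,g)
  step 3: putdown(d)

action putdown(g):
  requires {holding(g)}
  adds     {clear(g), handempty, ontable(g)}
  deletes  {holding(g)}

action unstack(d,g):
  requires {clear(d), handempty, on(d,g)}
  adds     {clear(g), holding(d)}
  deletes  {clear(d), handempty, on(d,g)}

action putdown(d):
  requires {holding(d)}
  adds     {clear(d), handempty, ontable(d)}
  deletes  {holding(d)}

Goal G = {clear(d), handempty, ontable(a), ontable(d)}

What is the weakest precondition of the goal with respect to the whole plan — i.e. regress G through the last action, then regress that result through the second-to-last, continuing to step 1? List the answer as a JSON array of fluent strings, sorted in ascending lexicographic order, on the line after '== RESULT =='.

Work backward from the goal:
  through step 3 (putdown(d)): drop {clear(d), handempty, ontable(d)}, keep {ontable(a)}, require {holding(d)}
    → {holding(d), ontable(a)}
  through step 2 (unstack(d,g)): drop {holding(d)}, keep {ontable(a)}, require {clear(d), handempty, on(d,g)}
    → {clear(d), handempty, on(d,g), ontable(a)}
  through step 1 (putdown(g)): drop {handempty}, keep {clear(d), on(d,g), ontable(a)}, require {holding(g)}
    → {clear(d), holding(g), on(d,g), ontable(a)}

== RESULT ==
["clear(d)", "holding(g)", "on(d,g)", "ontable(a)"]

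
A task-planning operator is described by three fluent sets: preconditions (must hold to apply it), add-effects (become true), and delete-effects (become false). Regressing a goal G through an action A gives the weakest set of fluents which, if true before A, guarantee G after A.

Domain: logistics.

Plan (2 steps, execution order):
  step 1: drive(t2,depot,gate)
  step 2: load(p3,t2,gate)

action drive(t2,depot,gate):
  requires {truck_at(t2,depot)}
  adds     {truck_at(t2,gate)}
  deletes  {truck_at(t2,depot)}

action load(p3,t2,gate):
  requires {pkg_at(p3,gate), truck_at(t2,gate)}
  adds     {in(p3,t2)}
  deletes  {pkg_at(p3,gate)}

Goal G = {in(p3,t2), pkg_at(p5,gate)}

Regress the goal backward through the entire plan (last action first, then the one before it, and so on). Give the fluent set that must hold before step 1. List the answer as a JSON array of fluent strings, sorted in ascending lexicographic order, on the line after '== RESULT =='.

Work backward from the goal:
  through step 2 (load(p3,t2,gate)): drop {in(p3,t2)}, keep {pkg_at(p5,gate)}, require {pkg_at(p3,gate), truck_at(t2,gate)}
    → {pkg_at(p3,gate), pkg_at(p5,gate), truck_at(t2,gate)}
  through step 1 (drive(t2,depot,gate)): drop {truck_at(t2,gate)}, keep {pkg_at(p3,gate), pkg_at(p5,gate)}, require {truck_at(t2,depot)}
    → {pkg_at(p3,gate), pkg_at(p5,gate), truck_at(t2,depot)}

== RESULT ==
["pkg_at(p3,gate)", "pkg_at(p5,gate)", "truck_at(t2,depot)"]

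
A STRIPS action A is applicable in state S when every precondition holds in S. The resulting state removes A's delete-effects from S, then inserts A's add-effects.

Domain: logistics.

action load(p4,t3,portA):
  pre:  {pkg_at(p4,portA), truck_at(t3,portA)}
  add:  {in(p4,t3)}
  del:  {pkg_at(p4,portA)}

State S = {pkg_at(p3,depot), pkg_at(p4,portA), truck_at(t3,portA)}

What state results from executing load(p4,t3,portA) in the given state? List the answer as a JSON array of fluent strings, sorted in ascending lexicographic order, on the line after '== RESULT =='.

Progress:
  pre ⊆ S: {pkg_at(p4,portA), truck_at(t3,portA)} ⊆ S  — applicable
  S \ del = {pkg_at(p3,depot), truck_at(t3,portA)}
  ∪ add   = {in(p4,t3), pkg_at(p3,depot), truck_at(t3,portA)}

== RESULT ==
["in(p4,t3)", "pkg_at(p3,depot)", "truck_at(t3,portA)"]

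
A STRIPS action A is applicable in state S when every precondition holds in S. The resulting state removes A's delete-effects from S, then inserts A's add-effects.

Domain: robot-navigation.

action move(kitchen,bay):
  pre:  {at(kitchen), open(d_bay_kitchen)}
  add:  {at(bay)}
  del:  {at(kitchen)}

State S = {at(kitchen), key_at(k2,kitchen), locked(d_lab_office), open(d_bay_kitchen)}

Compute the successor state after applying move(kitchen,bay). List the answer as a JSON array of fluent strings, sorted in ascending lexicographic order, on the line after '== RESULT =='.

Compute (S \ del) ∪ add:
  pre ⊆ S: {at(kitchen), open(d_bay_kitchen)} ⊆ S  — applicable
  S \ del = {key_at(k2,kitchen), locked(d_lab_office), open(d_bay_kitchen)}
  ∪ add   = {at(bay), key_at(k2,kitchen), locked(d_lab_office), open(d_bay_kitchen)}

== RESULT ==
["at(bay)", "key_at(k2,kitchen)", "locked(d_lab_office)", "open(d_bay_kitchen)"]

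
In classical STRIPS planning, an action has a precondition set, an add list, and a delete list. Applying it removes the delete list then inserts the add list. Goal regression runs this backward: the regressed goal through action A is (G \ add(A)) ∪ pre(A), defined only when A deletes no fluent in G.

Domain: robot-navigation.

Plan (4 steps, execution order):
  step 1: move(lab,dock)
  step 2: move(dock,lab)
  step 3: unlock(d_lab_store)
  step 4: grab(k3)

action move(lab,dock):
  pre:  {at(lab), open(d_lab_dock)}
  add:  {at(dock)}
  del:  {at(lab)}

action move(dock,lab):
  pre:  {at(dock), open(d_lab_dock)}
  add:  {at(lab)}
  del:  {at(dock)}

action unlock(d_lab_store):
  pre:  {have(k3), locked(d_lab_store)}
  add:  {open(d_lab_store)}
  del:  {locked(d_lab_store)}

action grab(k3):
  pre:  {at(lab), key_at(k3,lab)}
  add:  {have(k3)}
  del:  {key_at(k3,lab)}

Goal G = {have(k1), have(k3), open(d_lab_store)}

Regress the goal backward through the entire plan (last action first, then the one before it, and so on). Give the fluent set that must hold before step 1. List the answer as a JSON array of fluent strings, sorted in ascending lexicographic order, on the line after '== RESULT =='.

Regress step by step:
  through step 4 (grab(k3)): drop {have(k3)}, keep {have(k1), open(d_lab_store)}, require {at(lab), key_at(k3,lab)}
    → {at(lab), have(k1), key_at(k3,lab), open(d_lab_store)}
  through step 3 (unlock(d_lab_store)): drop {open(d_lab_store)}, keep {at(lab), have(k1), key_at(k3,lab)}, require {have(k3), locked(d_lab_store)}
    → {at(lab), have(k1), have(k3), key_at(k3,lab), locked(d_lab_store)}
  through step 2 (move(dock,lab)): drop {at(lab)}, keep {have(k1), have(k3), key_at(k3,lab), locked(d_lab_store)}, require {at(dock), open(d_lab_dock)}
    → {at(dock), have(k1), have(k3), key_at(k3,lab), locked(d_lab_store), open(d_lab_dock)}
  through step 1 (move(lab,dock)): drop {at(dock)}, keep {have(k1), have(k3), key_at(k3,lab), locked(d_lab_store), open(d_lab_dock)}, require {at(lab), open(d_lab_dock)}
    → {at(lab), have(k1), have(k3), key_at(k3,lab), locked(d_lab_store), open(d_lab_dock)}

== RESULT ==
["at(lab)", "have(k1)", "have(k3)", "key_at(k3,lab)", "locked(d_lab_store)", "open(d_lab_dock)"]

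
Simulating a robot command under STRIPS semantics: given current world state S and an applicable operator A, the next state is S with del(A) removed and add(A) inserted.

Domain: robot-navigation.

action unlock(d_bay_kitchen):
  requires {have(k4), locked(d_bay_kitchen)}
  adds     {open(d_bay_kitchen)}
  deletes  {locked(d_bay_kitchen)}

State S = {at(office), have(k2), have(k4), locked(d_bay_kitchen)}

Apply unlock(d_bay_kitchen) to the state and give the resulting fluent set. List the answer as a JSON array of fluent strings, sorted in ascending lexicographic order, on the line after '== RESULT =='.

Compute (S \ del) ∪ add:
  pre ⊆ S: {have(k4), locked(d_bay_kitchen)} ⊆ S  — applicable
  S \ del = {at(office), have(k2), have(k4)}
  ∪ add   = {at(office), have(k2), have(k4), open(d_bay_kitchen)}

== RESULT ==
["at(office)", "have(k2)", "have(k4)", "open(d_bay_kitchen)"]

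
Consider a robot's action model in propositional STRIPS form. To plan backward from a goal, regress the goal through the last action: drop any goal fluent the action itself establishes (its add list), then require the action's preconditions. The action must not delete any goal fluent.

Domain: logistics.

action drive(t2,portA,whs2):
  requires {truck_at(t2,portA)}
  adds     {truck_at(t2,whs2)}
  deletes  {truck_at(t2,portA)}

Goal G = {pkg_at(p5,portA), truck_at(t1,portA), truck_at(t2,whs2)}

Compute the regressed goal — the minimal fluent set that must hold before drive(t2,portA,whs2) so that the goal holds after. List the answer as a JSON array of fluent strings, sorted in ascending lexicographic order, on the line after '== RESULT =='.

Regress:
  G ∩ del = {}  (empty — regression defined)
  G \ add = {pkg_at(p5,portA), truck_at(t1,portA), truck_at(t2,whs2)} \ {truck_at(t2,whs2)} = {pkg_at(p5,portA), truck_at(t1,portA)}
  ∪ pre   = {pkg_at(p5,portA), truck_at(t1,portA)} ∪ {truck_at(t2,portA)}
          = {pkg_at(p5,portA), truck_at(t1,portA), truck_at(t2,portA)}

== RESULT ==
["pkg_at(p5,portA)", "truck_at(t1,portA)", "truck_at(t2,portA)"]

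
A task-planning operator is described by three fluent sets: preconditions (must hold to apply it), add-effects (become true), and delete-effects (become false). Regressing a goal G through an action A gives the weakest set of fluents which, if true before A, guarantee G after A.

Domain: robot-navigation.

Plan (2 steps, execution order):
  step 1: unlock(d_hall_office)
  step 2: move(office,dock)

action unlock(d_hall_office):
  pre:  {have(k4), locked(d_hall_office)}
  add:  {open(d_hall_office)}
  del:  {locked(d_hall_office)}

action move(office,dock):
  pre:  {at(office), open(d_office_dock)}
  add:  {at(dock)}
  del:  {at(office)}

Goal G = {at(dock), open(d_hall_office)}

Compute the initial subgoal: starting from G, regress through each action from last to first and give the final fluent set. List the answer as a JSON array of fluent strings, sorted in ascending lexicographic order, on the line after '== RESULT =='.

Regress step by step:
  through step 2 (move(office,dock)): drop {at(dock)}, keep {open(d_hall_office)}, require {at(office), open(d_office_dock)}
    → {at(office), open(d_hall_office), open(d_office_dock)}
  through step 1 (unlock(d_hall_office)): drop {open(d_hall_office)}, keep {at(office), open(d_office_dock)}, require {have(k4), locked(d_hall_office)}
    → {at(office), have(k4), locked(d_hall_office), open(d_office_dock)}

== RESULT ==
["at(office)", "have(k4)", "locked(d_hall_office)", "open(d_office_dock)"]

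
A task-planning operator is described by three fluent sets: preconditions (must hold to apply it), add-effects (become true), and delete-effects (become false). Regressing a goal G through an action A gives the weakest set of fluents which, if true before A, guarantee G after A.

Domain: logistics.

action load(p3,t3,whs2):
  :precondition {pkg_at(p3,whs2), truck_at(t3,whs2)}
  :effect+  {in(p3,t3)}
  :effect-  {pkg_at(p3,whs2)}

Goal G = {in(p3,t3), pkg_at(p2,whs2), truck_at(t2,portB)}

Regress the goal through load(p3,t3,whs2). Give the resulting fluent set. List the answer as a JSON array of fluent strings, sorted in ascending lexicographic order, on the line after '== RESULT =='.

Compute (G \ add) ∪ pre:
  G ∩ del = {}  (empty — regression defined)
  G \ add = {in(p3,t3), pkg_at(p2,whs2), truck_at(t2,portB)} \ {in(p3,t3)} = {pkg_at(p2,whs2), truck_at(t2,portB)}
  ∪ pre   = {pkg_at(p2,whs2), truck_at(t2,portB)} ∪ {pkg_at(p3,whs2), truck_at(t3,whs2)}
          = {pkg_at(p2,whs2), pkg_at(p3,whs2), truck_at(t2,portB), truck_at(t3,whs2)}

== RESULT ==
["pkg_at(p2,whs2)", "pkg_at(p3,whs2)", "truck_at(t2,portB)", "truck_at(t3,whs2)"]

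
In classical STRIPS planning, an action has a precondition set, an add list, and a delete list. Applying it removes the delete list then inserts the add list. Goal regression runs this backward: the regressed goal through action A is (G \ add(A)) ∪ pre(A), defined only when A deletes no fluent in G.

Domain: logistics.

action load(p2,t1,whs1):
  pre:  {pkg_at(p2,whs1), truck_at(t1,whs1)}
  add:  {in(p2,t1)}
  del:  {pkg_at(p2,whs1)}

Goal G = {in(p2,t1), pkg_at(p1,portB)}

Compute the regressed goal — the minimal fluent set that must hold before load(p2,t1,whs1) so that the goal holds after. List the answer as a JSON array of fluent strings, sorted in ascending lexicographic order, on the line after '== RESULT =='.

Compute (G \ add) ∪ pre:
  G ∩ del = {}  (empty — regression defined)
  G \ add = {in(p2,t1), pkg_at(p1,portB)} \ {in(p2,t1)} = {pkg_at(p1,portB)}
  ∪ pre   = {pkg_at(p1,portB)} ∪ {pkg_at(p2,whs1), truck_at(t1,whs1)}
          = {pkg_at(p1,portB), pkg_at(p2,whs1), truck_at(t1,whs1)}

== RESULT ==
["pkg_at(p1,portB)", "pkg_at(p2,whs1)", "truck_at(t1,whs1)"]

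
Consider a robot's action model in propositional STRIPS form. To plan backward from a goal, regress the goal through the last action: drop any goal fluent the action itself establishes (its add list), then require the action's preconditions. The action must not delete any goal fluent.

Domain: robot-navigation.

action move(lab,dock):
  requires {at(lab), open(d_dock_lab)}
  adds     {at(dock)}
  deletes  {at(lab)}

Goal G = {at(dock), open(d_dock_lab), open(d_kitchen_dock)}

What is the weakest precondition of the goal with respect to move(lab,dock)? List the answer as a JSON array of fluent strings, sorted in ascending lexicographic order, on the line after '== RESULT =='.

Regress:
  G ∩ del = {}  (empty — regression defined)
  G \ add = {at(dock), open(d_dock_lab), open(d_kitchen_dock)} \ {at(dock)} = {open(d_dock_lab), open(d_kitchen_dock)}
  ∪ pre   = {open(d_dock_lab), open(d_kitchen_dock)} ∪ {at(lab), open(d_dock_lab)}
          = {at(lab), open(d_dock_lab), open(d_kitchen_dock)}

== RESULT ==
["at(lab)", "open(d_dock_lab)", "open(d_kitchen_dock)"]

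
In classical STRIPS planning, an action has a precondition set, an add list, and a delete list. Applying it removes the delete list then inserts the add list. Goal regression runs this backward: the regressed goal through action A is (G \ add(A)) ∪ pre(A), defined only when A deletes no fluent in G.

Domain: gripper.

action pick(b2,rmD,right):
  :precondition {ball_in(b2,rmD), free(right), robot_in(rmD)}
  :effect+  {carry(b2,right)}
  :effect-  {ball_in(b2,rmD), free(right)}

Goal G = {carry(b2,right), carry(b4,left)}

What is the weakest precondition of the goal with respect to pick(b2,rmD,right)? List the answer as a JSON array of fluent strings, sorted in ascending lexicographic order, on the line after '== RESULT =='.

Regress:
  G ∩ del = {}  (empty — regression defined)
  G \ add = {carry(b2,right), carry(b4,left)} \ {carry(b2,right)} = {carry(b4,left)}
  ∪ pre   = {carry(b4,left)} ∪ {ball_in(b2,rmD), free(right), robot_in(rmD)}
          = {ball_in(b2,rmD), carry(b4,left), free(right), robot_in(rmD)}

== RESULT ==
["ball_in(b2,rmD)", "carry(b4,left)", "free(right)", "robot_in(rmD)"]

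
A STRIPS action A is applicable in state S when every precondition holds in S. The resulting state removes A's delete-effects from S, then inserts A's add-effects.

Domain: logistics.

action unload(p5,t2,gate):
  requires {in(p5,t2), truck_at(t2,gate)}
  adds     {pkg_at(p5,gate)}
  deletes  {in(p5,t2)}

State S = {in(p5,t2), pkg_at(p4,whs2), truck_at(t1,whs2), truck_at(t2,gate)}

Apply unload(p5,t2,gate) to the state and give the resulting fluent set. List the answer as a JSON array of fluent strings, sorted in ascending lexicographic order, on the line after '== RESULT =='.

Compute (S \ del) ∪ add:
  pre ⊆ S: {in(p5,t2), truck_at(t2,gate)} ⊆ S  — applicable
  S \ del = {pkg_at(p4,whs2), truck_at(t1,whs2), truck_at(t2,gate)}
  ∪ add   = {pkg_at(p4,whs2), pkg_at(p5,gate), truck_at(t1,whs2), truck_at(t2,gate)}

== RESULT ==
["pkg_at(p4,whs2)", "pkg_at(p5,gate)", "truck_at(t1,whs2)", "truck_at(t2,gate)"]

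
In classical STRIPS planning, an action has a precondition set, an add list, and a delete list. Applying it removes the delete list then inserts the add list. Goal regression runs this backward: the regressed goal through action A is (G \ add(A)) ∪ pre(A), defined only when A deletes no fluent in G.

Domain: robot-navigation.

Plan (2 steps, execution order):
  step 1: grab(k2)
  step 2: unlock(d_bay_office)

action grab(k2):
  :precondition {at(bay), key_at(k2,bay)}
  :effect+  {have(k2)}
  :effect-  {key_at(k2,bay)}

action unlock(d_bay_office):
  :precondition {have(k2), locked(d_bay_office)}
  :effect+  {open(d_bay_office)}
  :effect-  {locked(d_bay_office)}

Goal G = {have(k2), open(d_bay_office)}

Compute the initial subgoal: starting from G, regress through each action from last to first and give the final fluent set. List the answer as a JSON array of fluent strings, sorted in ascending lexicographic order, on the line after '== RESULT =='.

Work backward from the goal:
  through step 2 (unlock(d_bay_office)): drop {open(d_bay_office)}, keep {have(k2)}, require {have(k2), locked(d_bay_office)}
    → {have(k2), locked(d_bay_office)}
  through step 1 (grab(k2)): drop {have(k2)}, keep {locked(d_bay_office)}, require {at(bay), key_at(k2,bay)}
    → {at(bay), key_at(k2,bay), locked(d_bay_office)}

== RESULT ==
["at(bay)", "key_at(k2,bay)", "locked(d_bay_office)"]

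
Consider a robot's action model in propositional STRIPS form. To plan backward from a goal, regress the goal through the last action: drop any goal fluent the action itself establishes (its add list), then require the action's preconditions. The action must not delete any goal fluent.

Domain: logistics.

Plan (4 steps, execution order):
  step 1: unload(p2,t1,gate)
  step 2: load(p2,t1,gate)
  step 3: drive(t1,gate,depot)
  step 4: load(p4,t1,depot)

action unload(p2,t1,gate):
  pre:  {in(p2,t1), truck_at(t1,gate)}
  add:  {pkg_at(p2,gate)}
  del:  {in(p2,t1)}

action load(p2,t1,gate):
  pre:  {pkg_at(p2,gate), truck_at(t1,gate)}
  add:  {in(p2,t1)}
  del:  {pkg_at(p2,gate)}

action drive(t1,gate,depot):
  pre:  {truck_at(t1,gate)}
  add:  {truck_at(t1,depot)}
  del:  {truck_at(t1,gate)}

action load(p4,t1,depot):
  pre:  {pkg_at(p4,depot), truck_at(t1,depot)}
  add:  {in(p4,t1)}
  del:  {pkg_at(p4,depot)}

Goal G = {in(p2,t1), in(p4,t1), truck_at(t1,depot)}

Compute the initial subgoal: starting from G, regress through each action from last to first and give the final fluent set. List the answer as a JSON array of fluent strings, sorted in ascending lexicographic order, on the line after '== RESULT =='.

Regress step by step:
  through step 4 (load(p4,t1,depot)): drop {in(p4,t1)}, keep {in(p2,t1), truck_at(t1,depot)}, require {pkg_at(p4,depot), truck_at(t1,depot)}
    → {in(p2,t1), pkg_at(p4,depot), truck_at(t1,depot)}
  through step 3 (drive(t1,gate,depot)): drop {truck_at(t1,depot)}, keep {in(p2,t1), pkg_at(p4,depot)}, require {truck_at(t1,gate)}
    → {in(p2,t1), pkg_at(p4,depot), truck_at(t1,gate)}
  through step 2 (load(p2,t1,gate)): drop {in(p2,t1)}, keep {pkg_at(p4,depot), truck_at(t1,gate)}, require {pkg_at(p2,gate), truck_at(t1,gate)}
    → {pkg_at(p2,gate), pkg_at(p4,depot), truck_at(t1,gate)}
  through step 1 (unload(p2,t1,gate)): drop {pkg_at(p2,gate)}, keep {pkg_at(p4,depot), truck_at(t1,gate)}, require {in(p2,t1), truck_at(t1,gate)}
    → {in(p2,t1), pkg_at(p4,depot), truck_at(t1,gate)}

== RESULT ==
["in(p2,t1)", "pkg_at(p4,depot)", "truck_at(t1,gate)"]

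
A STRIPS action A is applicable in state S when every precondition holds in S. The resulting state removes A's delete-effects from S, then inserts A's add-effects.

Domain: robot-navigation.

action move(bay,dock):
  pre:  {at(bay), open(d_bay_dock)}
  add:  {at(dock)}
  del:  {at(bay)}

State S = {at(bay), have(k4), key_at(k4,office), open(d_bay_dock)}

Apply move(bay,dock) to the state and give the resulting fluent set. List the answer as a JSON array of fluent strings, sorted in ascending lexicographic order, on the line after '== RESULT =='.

Progress:
  pre ⊆ S: {at(bay), open(d_bay_dock)} ⊆ S  — applicable
  S \ del = {have(k4), key_at(k4,office), open(d_bay_dock)}
  ∪ add   = {at(dock), have(k4), key_at(k4,office), open(d_bay_dock)}

== RESULT ==
["at(dock)", "have(k4)", "key_at(k4,office)", "open(d_bay_dock)"]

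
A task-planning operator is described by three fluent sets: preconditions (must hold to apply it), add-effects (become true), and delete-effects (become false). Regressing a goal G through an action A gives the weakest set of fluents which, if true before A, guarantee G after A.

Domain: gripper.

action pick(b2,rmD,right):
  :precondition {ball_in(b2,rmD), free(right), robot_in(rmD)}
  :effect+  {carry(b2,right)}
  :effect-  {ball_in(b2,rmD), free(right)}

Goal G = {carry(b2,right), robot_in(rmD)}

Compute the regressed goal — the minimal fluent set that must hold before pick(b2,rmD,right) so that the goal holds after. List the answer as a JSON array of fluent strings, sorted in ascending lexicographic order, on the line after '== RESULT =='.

Regress:
  G ∩ del = {}  (empty — regression defined)
  G \ add = {carry(b2,right), robot_in(rmD)} \ {carry(b2,right)} = {robot_in(rmD)}
  ∪ pre   = {robot_in(rmD)} ∪ {ball_in(b2,rmD), free(right), robot_in(rmD)}
          = {ball_in(b2,rmD), free(right), robot_in(rmD)}

== RESULT ==
["ball_in(b2,rmD)", "free(right)", "robot_in(rmD)"]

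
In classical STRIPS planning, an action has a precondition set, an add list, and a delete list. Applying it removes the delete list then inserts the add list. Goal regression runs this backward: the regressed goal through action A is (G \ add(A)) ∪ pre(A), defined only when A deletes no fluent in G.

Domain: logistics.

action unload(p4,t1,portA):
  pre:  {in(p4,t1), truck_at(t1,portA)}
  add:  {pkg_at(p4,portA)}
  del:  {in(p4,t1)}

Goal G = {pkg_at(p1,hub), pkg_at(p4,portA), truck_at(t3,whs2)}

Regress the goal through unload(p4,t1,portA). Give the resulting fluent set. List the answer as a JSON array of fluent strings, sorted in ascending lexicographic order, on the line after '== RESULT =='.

Regress:
  G ∩ del = {}  (empty — regression defined)
  G \ add = {pkg_at(p1,hub), pkg_at(p4,portA), truck_at(t3,whs2)} \ {pkg_at(p4,portA)} = {pkg_at(p1,hub), truck_at(t3,whs2)}
  ∪ pre   = {pkg_at(p1,hub), truck_at(t3,whs2)} ∪ {in(p4,t1), truck_at(t1,portA)}
          = {in(p4,t1), pkg_at(p1,hub), truck_at(t1,portA), truck_at(t3,whs2)}

== RESULT ==
["in(p4,t1)", "pkg_at(p1,hub)", "truck_at(t1,portA)", "truck_at(t3,whs2)"]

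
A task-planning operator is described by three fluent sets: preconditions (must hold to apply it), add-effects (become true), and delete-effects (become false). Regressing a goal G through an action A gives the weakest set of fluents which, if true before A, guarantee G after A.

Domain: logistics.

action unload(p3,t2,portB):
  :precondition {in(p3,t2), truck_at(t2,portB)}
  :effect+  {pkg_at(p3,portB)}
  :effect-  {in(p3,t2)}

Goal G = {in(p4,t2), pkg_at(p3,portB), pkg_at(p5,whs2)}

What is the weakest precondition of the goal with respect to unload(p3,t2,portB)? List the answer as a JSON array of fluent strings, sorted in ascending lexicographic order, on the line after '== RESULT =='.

Compute (G \ add) ∪ pre:
  G ∩ del = {}  (empty — regression defined)
  G \ add = {in(p4,t2), pkg_at(p3,portB), pkg_at(p5,whs2)} \ {pkg_at(p3,portB)} = {in(p4,t2), pkg_at(p5,whs2)}
  ∪ pre   = {in(p4,t2), pkg_at(p5,whs2)} ∪ {in(p3,t2), truck_at(t2,portB)}
          = {in(p3,t2), in(p4,t2), pkg_at(p5,whs2), truck_at(t2,portB)}

== RESULT ==
["in(p3,t2)", "in(p4,t2)", "pkg_at(p5,whs2)", "truck_at(t2,portB)"]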